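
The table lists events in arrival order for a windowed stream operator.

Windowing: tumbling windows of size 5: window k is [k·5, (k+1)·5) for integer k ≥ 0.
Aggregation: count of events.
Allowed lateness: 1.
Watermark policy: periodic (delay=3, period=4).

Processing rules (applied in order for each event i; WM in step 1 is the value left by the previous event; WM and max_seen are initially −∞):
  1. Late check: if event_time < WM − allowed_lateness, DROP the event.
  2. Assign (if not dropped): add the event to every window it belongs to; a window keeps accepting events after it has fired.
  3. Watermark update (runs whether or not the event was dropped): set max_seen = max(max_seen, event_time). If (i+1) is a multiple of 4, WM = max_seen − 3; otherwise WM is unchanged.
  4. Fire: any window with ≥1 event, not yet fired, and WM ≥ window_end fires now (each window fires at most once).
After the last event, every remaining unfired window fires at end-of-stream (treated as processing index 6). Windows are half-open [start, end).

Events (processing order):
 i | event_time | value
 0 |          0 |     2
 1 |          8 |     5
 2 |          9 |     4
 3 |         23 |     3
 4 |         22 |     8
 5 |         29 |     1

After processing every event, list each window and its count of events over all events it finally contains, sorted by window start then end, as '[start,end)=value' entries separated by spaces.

[0,5)=1 [5,10)=2 [20,25)=2 [25,30)=1

i=0 t=0 v=2: → [0,5); WM=−∞
i=1 t=8 v=5: → [5,10); WM=−∞
i=2 t=9 v=4: → [5,10); WM=−∞
i=3 t=23 v=3: → [20,25); WM=20; [0,5) fires=1 [5,10) fires=2
i=4 t=22 v=8: → [20,25); WM=20
i=5 t=29 v=1: → [25,30); WM=20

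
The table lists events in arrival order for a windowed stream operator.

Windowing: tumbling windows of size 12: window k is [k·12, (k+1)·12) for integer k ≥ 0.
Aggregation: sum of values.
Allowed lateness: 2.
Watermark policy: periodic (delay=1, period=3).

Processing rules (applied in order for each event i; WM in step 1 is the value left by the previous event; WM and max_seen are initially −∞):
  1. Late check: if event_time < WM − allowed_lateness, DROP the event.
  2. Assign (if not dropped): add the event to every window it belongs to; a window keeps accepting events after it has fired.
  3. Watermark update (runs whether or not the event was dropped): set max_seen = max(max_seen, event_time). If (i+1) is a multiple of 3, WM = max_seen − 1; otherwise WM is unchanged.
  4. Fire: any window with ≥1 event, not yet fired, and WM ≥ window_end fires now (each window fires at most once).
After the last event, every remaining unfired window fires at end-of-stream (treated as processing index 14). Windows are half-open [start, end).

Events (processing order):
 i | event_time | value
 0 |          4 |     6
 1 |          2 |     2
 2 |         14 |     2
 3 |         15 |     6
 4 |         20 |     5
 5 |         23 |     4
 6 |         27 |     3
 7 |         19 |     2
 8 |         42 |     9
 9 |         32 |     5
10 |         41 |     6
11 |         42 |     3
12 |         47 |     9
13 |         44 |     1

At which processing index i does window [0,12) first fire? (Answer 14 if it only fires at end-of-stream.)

2

i=0 t=4 v=6: → [0,12); WM=−∞
i=1 t=2 v=2: → [0,12); WM=−∞
i=2 t=14 v=2: → [12,24); WM=13; [0,12) fires=8
i=3 t=15 v=6: → [12,24); WM=13
i=4 t=20 v=5: → [12,24); WM=13
i=5 t=23 v=4: → [12,24); WM=22
i=6 t=27 v=3: → [24,36); WM=22
i=7 t=19 v=2: DROP (t<22-2); WM=22
i=8 t=42 v=9: → [36,48); WM=41; [12,24) fires=17 [24,36) fires=3
i=9 t=32 v=5: DROP (t<41-2); WM=41
i=10 t=41 v=6: → [36,48); WM=41
i=11 t=42 v=3: → [36,48); WM=41
i=12 t=47 v=9: → [36,48); WM=41
i=13 t=44 v=1: → [36,48); WM=41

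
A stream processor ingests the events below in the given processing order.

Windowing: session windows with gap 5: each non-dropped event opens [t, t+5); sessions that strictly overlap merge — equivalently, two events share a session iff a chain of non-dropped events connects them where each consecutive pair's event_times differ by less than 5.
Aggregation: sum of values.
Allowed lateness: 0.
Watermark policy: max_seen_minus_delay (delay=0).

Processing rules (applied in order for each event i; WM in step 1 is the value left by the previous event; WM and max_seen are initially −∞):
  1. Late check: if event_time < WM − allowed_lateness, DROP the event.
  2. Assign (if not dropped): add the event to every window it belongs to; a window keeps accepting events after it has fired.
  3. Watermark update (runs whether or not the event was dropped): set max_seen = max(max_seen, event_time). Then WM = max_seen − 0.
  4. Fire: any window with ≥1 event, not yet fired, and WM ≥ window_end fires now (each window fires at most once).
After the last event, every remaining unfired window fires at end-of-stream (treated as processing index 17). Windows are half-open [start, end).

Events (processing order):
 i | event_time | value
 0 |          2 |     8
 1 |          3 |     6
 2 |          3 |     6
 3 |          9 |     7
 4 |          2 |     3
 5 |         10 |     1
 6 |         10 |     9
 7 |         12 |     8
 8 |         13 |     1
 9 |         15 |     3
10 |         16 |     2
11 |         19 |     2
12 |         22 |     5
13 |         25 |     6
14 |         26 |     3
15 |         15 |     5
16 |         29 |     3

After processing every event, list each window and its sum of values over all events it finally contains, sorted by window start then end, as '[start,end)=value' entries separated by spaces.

[2,8)=20 [9,34)=50

i=0 t=2 v=8: → [2,7); WM=2
i=1 t=3 v=6: → [2,8); WM=3
i=2 t=3 v=6: → [2,8); WM=3
i=3 t=9 v=7: → [9,14); WM=9
i=4 t=2 v=3: DROP (t<9-0); WM=9
i=5 t=10 v=1: → [9,15); WM=10
i=6 t=10 v=9: → [9,15); WM=10
i=7 t=12 v=8: → [9,17); WM=12
i=8 t=13 v=1: → [9,18); WM=13
i=9 t=15 v=3: → [9,20); WM=15
i=10 t=16 v=2: → [9,21); WM=16
i=11 t=19 v=2: → [9,24); WM=19
i=12 t=22 v=5: → [9,27); WM=22
i=13 t=25 v=6: → [9,30); WM=25
i=14 t=26 v=3: → [9,31); WM=26
i=15 t=15 v=5: DROP (t<26-0); WM=26
i=16 t=29 v=3: → [9,34); WM=29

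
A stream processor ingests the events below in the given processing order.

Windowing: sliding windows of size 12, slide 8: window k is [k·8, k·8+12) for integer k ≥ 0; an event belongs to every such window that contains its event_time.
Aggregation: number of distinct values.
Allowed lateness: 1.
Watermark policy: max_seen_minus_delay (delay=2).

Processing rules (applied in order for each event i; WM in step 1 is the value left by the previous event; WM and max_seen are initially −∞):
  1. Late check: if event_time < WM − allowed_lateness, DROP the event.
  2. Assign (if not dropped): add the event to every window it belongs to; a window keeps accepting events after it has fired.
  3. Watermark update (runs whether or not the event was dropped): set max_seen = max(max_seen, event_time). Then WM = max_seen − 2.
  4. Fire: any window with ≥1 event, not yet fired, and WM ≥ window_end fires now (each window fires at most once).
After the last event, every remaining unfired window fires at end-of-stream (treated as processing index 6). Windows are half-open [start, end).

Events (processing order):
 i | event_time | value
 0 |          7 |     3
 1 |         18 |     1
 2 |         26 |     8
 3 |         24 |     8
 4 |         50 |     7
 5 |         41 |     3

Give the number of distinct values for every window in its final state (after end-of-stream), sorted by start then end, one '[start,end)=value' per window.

i=0 t=7 v=3: → [0,12); WM=5
i=1 t=18 v=1: → [16,28),[8,20); WM=16; [0,12) fires=1
i=2 t=26 v=8: → [24,36),[16,28); WM=24; [8,20) fires=1
i=3 t=24 v=8: → [24,36),[16,28); WM=24
i=4 t=50 v=7: → [48,60),[40,52); WM=48; [16,28) fires=2 [24,36) fires=1
i=5 t=41 v=3: DROP (t<48-1); WM=48

[0,12)=1 [8,20)=1 [16,28)=2 [24,36)=1 [40,52)=1 [48,60)=1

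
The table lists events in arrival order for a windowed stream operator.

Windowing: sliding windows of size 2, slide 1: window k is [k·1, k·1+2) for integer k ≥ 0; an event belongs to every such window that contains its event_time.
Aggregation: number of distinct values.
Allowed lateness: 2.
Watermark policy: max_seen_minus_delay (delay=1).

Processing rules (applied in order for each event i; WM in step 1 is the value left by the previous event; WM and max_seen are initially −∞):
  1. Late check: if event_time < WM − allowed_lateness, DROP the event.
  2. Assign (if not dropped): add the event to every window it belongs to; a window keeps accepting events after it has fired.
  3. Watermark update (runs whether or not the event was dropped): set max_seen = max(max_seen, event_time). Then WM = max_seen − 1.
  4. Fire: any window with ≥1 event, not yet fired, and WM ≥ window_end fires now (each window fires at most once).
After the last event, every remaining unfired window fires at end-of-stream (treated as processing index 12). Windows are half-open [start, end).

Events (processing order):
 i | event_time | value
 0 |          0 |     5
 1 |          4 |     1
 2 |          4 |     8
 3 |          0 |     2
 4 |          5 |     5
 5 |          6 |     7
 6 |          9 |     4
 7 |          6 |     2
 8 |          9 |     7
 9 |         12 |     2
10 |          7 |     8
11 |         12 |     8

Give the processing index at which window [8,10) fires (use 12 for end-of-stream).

i=0 t=0 v=5: → [0,2); WM=-1
i=1 t=4 v=1: → [4,6),[3,5); WM=3; [0,2) fires=1
i=2 t=4 v=8: → [4,6),[3,5); WM=3
i=3 t=0 v=2: DROP (t<3-2); WM=3
i=4 t=5 v=5: → [5,7),[4,6); WM=4
i=5 t=6 v=7: → [6,8),[5,7); WM=5; [3,5) fires=2
i=6 t=9 v=4: → [9,11),[8,10); WM=8; [4,6) fires=3 [5,7) fires=2 [6,8) fires=1
i=7 t=6 v=2: → [6,8),[5,7); WM=8
i=8 t=9 v=7: → [9,11),[8,10); WM=8
i=9 t=12 v=2: → [12,14),[11,13); WM=11; [8,10) fires=2 [9,11) fires=2
i=10 t=7 v=8: DROP (t<11-2); WM=11
i=11 t=12 v=8: → [12,14),[11,13); WM=11

9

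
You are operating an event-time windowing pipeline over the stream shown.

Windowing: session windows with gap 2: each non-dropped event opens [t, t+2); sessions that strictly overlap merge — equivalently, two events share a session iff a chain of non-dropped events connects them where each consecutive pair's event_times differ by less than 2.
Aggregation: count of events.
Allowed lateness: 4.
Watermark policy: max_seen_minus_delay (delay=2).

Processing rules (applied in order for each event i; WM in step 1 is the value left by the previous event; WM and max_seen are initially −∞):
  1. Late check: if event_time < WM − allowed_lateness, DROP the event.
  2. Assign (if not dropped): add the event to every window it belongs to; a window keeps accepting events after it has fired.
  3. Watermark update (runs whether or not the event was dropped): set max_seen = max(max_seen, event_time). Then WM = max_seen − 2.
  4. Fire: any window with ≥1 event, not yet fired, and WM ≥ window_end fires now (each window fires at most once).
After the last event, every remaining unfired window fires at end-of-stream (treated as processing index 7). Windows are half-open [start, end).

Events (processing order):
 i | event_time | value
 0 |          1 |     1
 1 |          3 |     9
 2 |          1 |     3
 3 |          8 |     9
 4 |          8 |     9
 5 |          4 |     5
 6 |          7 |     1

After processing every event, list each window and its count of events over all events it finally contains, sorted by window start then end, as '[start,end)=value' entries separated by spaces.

i=0 t=1 v=1: → [1,3); WM=-1
i=1 t=3 v=9: → [3,5); WM=1
i=2 t=1 v=3: → [1,3); WM=1
i=3 t=8 v=9: → [8,10); WM=6
i=4 t=8 v=9: → [8,10); WM=6
i=5 t=4 v=5: → [3,6); WM=6
i=6 t=7 v=1: → [7,10); WM=6

[1,3)=2 [3,6)=2 [7,10)=3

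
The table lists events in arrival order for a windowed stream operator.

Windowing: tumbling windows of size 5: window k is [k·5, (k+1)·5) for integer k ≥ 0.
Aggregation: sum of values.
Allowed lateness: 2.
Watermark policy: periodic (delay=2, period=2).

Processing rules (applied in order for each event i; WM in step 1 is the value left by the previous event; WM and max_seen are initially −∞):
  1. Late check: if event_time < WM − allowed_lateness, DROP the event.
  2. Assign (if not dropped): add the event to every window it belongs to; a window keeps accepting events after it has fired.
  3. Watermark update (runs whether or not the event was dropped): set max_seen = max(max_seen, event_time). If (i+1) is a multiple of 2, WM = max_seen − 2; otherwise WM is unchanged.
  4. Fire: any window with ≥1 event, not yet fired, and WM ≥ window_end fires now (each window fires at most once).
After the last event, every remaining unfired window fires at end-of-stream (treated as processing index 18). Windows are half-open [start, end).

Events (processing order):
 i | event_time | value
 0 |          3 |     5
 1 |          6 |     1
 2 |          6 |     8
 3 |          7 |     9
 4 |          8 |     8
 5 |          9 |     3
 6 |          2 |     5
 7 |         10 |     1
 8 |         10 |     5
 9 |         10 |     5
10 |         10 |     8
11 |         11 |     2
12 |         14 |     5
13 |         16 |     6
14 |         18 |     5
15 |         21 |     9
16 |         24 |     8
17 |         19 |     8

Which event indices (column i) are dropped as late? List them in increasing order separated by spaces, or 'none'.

6

i=0 t=3 v=5: → [0,5); WM=−∞
i=1 t=6 v=1: → [5,10); WM=4
i=2 t=6 v=8: → [5,10); WM=4
i=3 t=7 v=9: → [5,10); WM=5; [0,5) fires=5
i=4 t=8 v=8: → [5,10); WM=5
i=5 t=9 v=3: → [5,10); WM=7
i=6 t=2 v=5: DROP (t<7-2); WM=7
i=7 t=10 v=1: → [10,15); WM=8
i=8 t=10 v=5: → [10,15); WM=8
i=9 t=10 v=5: → [10,15); WM=8
i=10 t=10 v=8: → [10,15); WM=8
i=11 t=11 v=2: → [10,15); WM=9
i=12 t=14 v=5: → [10,15); WM=9
i=13 t=16 v=6: → [15,20); WM=14; [5,10) fires=29
i=14 t=18 v=5: → [15,20); WM=14
i=15 t=21 v=9: → [20,25); WM=19; [10,15) fires=26
i=16 t=24 v=8: → [20,25); WM=19
i=17 t=19 v=8: → [15,20); WM=22; [15,20) fires=19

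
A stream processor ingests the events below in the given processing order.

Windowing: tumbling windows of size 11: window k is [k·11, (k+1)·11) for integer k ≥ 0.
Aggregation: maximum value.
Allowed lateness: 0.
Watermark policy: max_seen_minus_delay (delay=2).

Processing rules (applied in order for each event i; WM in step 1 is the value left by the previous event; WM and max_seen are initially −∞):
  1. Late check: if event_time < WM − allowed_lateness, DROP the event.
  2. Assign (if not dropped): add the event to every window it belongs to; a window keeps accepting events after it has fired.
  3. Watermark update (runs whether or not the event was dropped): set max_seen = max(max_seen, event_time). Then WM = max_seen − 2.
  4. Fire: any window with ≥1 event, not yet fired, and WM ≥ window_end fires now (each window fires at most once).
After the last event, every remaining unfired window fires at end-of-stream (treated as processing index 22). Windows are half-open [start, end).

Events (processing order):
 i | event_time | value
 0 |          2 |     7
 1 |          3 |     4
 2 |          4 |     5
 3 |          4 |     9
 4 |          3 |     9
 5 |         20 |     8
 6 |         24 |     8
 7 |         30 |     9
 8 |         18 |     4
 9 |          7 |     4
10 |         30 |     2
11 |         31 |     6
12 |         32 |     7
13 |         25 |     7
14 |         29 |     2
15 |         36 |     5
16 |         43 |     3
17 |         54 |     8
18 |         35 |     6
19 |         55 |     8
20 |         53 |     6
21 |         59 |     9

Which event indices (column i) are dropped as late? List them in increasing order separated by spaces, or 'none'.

8 9 13 14 18

i=0 t=2 v=7: → [0,11); WM=0
i=1 t=3 v=4: → [0,11); WM=1
i=2 t=4 v=5: → [0,11); WM=2
i=3 t=4 v=9: → [0,11); WM=2
i=4 t=3 v=9: → [0,11); WM=2
i=5 t=20 v=8: → [11,22); WM=18; [0,11) fires=9
i=6 t=24 v=8: → [22,33); WM=22; [11,22) fires=8
i=7 t=30 v=9: → [22,33); WM=28
i=8 t=18 v=4: DROP (t<28-0); WM=28
i=9 t=7 v=4: DROP (t<28-0); WM=28
i=10 t=30 v=2: → [22,33); WM=28
i=11 t=31 v=6: → [22,33); WM=29
i=12 t=32 v=7: → [22,33); WM=30
i=13 t=25 v=7: DROP (t<30-0); WM=30
i=14 t=29 v=2: DROP (t<30-0); WM=30
i=15 t=36 v=5: → [33,44); WM=34; [22,33) fires=9
i=16 t=43 v=3: → [33,44); WM=41
i=17 t=54 v=8: → [44,55); WM=52; [33,44) fires=5
i=18 t=35 v=6: DROP (t<52-0); WM=52
i=19 t=55 v=8: → [55,66); WM=53
i=20 t=53 v=6: → [44,55); WM=53
i=21 t=59 v=9: → [55,66); WM=57; [44,55) fires=8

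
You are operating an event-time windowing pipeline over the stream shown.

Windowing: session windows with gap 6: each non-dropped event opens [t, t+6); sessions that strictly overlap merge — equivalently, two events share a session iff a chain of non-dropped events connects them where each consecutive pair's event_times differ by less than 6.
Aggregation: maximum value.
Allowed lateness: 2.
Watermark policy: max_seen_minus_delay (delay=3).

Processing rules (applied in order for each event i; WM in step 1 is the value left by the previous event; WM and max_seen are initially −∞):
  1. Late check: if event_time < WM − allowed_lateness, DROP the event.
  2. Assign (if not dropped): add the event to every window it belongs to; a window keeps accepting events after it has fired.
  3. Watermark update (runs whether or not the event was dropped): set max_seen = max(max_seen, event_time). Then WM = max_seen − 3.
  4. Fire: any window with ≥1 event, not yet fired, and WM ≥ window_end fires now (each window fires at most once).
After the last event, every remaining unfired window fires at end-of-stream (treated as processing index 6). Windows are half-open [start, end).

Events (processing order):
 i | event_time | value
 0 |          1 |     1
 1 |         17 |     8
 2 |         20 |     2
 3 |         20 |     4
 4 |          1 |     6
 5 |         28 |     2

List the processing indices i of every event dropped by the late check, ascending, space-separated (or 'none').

i=0 t=1 v=1: → [1,7); WM=-2
i=1 t=17 v=8: → [17,23); WM=14
i=2 t=20 v=2: → [17,26); WM=17
i=3 t=20 v=4: → [17,26); WM=17
i=4 t=1 v=6: DROP (t<17-2); WM=17
i=5 t=28 v=2: → [28,34); WM=25

4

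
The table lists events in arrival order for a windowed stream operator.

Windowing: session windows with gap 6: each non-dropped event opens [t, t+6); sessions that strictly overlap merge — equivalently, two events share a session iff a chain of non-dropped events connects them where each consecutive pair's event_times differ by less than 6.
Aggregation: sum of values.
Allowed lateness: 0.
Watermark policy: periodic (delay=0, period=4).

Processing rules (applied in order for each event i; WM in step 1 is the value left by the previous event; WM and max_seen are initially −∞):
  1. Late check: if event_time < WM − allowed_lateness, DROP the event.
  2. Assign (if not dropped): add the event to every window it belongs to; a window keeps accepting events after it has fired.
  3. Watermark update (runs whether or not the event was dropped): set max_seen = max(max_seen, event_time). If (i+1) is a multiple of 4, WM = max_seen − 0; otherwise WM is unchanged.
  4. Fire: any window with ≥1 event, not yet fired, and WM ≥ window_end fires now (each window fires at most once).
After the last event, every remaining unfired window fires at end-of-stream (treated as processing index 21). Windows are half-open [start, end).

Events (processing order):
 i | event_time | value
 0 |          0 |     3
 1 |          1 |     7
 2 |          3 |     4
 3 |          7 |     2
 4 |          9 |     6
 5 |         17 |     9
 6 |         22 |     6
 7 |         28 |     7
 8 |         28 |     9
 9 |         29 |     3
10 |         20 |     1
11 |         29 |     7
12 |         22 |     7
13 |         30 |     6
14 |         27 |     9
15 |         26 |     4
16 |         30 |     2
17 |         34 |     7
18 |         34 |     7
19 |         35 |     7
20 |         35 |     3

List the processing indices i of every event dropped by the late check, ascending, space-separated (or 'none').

i=0 t=0 v=3: → [0,6); WM=−∞
i=1 t=1 v=7: → [0,7); WM=−∞
i=2 t=3 v=4: → [0,9); WM=−∞
i=3 t=7 v=2: → [0,13); WM=7
i=4 t=9 v=6: → [0,15); WM=7
i=5 t=17 v=9: → [17,23); WM=7
i=6 t=22 v=6: → [17,28); WM=7
i=7 t=28 v=7: → [28,34); WM=28
i=8 t=28 v=9: → [28,34); WM=28
i=9 t=29 v=3: → [28,35); WM=28
i=10 t=20 v=1: DROP (t<28-0); WM=28
i=11 t=29 v=7: → [28,35); WM=29
i=12 t=22 v=7: DROP (t<29-0); WM=29
i=13 t=30 v=6: → [28,36); WM=29
i=14 t=27 v=9: DROP (t<29-0); WM=29
i=15 t=26 v=4: DROP (t<29-0); WM=30
i=16 t=30 v=2: → [28,36); WM=30
i=17 t=34 v=7: → [28,40); WM=30
i=18 t=34 v=7: → [28,40); WM=30
i=19 t=35 v=7: → [28,41); WM=35
i=20 t=35 v=3: → [28,41); WM=35

10 12 14 15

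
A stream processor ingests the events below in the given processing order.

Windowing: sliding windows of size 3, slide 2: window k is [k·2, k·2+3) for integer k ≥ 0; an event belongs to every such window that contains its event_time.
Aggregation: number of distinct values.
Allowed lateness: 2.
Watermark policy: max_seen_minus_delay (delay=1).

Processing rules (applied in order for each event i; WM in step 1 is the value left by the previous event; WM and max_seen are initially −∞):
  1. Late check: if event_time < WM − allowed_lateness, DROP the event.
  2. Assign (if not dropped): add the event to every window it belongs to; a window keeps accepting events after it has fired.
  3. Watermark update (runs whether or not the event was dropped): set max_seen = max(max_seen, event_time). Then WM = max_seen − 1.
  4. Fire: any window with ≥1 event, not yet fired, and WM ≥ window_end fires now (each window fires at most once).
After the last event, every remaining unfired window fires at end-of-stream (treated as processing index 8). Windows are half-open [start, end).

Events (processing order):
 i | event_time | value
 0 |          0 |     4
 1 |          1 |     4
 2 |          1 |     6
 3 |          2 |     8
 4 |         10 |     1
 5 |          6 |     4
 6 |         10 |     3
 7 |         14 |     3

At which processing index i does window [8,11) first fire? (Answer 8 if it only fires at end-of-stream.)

7

i=0 t=0 v=4: → [0,3); WM=-1
i=1 t=1 v=4: → [0,3); WM=0
i=2 t=1 v=6: → [0,3); WM=0
i=3 t=2 v=8: → [2,5),[0,3); WM=1
i=4 t=10 v=1: → [10,13),[8,11); WM=9; [0,3) fires=3 [2,5) fires=1
i=5 t=6 v=4: DROP (t<9-2); WM=9
i=6 t=10 v=3: → [10,13),[8,11); WM=9
i=7 t=14 v=3: → [14,17),[12,15); WM=13; [8,11) fires=2 [10,13) fires=2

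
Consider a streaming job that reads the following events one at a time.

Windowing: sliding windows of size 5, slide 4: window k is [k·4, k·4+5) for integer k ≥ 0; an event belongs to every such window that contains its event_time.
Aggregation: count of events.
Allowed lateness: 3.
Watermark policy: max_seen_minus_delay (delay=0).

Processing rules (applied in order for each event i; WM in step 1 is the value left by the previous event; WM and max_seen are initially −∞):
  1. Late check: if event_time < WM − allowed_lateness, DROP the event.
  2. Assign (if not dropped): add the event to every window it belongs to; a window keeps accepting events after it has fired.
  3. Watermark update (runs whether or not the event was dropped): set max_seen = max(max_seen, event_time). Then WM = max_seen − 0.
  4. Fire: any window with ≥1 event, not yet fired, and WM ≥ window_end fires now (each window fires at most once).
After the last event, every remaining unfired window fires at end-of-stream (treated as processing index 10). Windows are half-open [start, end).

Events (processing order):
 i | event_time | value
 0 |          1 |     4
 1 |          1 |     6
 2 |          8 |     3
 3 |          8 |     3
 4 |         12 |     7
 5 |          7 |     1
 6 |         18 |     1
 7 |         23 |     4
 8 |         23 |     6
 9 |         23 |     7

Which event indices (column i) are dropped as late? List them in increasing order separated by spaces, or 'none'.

i=0 t=1 v=4: → [0,5); WM=1
i=1 t=1 v=6: → [0,5); WM=1
i=2 t=8 v=3: → [8,13),[4,9); WM=8; [0,5) fires=2
i=3 t=8 v=3: → [8,13),[4,9); WM=8
i=4 t=12 v=7: → [12,17),[8,13); WM=12; [4,9) fires=2
i=5 t=7 v=1: DROP (t<12-3); WM=12
i=6 t=18 v=1: → [16,21); WM=18; [8,13) fires=3 [12,17) fires=1
i=7 t=23 v=4: → [20,25); WM=23; [16,21) fires=1
i=8 t=23 v=6: → [20,25); WM=23
i=9 t=23 v=7: → [20,25); WM=23

5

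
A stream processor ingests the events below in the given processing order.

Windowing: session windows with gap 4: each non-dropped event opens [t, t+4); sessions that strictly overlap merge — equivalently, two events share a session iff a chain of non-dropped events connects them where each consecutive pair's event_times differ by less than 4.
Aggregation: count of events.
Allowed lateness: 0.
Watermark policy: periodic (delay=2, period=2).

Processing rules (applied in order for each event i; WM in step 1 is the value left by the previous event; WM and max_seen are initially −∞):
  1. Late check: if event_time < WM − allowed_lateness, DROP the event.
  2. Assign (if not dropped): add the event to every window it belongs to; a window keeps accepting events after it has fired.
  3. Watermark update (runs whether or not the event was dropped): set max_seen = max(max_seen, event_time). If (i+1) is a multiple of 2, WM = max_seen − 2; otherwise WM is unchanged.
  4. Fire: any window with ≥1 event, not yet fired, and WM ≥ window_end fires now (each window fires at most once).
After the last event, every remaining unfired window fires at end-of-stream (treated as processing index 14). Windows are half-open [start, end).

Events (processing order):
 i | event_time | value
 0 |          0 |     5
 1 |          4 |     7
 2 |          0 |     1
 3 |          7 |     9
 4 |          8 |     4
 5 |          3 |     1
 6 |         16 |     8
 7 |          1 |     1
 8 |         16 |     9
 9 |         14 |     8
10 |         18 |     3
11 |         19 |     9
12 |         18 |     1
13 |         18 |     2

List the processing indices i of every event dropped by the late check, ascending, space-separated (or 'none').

i=0 t=0 v=5: → [0,4); WM=−∞
i=1 t=4 v=7: → [4,8); WM=2
i=2 t=0 v=1: DROP (t<2-0); WM=2
i=3 t=7 v=9: → [4,11); WM=5
i=4 t=8 v=4: → [4,12); WM=5
i=5 t=3 v=1: DROP (t<5-0); WM=6
i=6 t=16 v=8: → [16,20); WM=6
i=7 t=1 v=1: DROP (t<6-0); WM=14
i=8 t=16 v=9: → [16,20); WM=14
i=9 t=14 v=8: → [14,20); WM=14
i=10 t=18 v=3: → [14,22); WM=14
i=11 t=19 v=9: → [14,23); WM=17
i=12 t=18 v=1: → [14,23); WM=17
i=13 t=18 v=2: → [14,23); WM=17

2 5 7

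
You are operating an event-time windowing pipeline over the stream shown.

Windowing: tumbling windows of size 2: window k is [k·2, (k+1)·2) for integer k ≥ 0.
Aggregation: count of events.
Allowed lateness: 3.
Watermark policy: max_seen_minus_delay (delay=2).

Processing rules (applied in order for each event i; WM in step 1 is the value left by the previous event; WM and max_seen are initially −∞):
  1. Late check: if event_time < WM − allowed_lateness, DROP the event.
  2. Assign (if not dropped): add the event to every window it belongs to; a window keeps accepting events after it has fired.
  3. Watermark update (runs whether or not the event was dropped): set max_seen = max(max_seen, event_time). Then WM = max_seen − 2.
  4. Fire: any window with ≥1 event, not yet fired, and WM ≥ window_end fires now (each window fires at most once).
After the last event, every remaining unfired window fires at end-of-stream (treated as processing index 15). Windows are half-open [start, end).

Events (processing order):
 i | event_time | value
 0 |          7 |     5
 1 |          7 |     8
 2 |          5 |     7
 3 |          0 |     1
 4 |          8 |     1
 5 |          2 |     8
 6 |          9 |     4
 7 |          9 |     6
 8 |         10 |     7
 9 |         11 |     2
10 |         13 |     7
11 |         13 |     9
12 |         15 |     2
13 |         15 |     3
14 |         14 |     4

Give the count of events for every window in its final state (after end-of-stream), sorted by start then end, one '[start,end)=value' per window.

i=0 t=7 v=5: → [6,8); WM=5
i=1 t=7 v=8: → [6,8); WM=5
i=2 t=5 v=7: → [4,6); WM=5
i=3 t=0 v=1: DROP (t<5-3); WM=5
i=4 t=8 v=1: → [8,10); WM=6; [4,6) fires=1
i=5 t=2 v=8: DROP (t<6-3); WM=6
i=6 t=9 v=4: → [8,10); WM=7
i=7 t=9 v=6: → [8,10); WM=7
i=8 t=10 v=7: → [10,12); WM=8; [6,8) fires=2
i=9 t=11 v=2: → [10,12); WM=9
i=10 t=13 v=7: → [12,14); WM=11; [8,10) fires=3
i=11 t=13 v=9: → [12,14); WM=11
i=12 t=15 v=2: → [14,16); WM=13; [10,12) fires=2
i=13 t=15 v=3: → [14,16); WM=13
i=14 t=14 v=4: → [14,16); WM=13

[4,6)=1 [6,8)=2 [8,10)=3 [10,12)=2 [12,14)=2 [14,16)=3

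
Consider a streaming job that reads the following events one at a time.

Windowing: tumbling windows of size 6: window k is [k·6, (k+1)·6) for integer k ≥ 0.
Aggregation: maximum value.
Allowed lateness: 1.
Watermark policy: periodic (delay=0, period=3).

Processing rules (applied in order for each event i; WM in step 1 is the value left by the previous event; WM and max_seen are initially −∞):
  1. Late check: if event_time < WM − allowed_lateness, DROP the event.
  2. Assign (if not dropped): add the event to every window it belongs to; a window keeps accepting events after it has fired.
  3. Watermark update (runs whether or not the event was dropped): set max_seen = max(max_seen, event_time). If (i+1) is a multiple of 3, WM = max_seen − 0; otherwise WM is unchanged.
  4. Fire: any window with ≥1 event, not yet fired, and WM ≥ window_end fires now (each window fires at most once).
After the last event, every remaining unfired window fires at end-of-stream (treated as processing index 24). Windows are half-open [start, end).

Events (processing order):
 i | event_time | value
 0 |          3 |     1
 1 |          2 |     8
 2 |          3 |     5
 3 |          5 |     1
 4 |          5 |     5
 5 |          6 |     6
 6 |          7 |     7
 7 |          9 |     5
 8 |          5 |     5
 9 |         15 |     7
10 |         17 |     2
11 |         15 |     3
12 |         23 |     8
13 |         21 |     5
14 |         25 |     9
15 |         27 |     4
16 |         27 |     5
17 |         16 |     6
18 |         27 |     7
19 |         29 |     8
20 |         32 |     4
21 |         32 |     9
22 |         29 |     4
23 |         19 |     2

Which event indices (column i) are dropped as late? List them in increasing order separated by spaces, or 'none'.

i=0 t=3 v=1: → [0,6); WM=−∞
i=1 t=2 v=8: → [0,6); WM=−∞
i=2 t=3 v=5: → [0,6); WM=3
i=3 t=5 v=1: → [0,6); WM=3
i=4 t=5 v=5: → [0,6); WM=3
i=5 t=6 v=6: → [6,12); WM=6; [0,6) fires=8
i=6 t=7 v=7: → [6,12); WM=6
i=7 t=9 v=5: → [6,12); WM=6
i=8 t=5 v=5: → [0,6); WM=9
i=9 t=15 v=7: → [12,18); WM=9
i=10 t=17 v=2: → [12,18); WM=9
i=11 t=15 v=3: → [12,18); WM=17; [6,12) fires=7
i=12 t=23 v=8: → [18,24); WM=17
i=13 t=21 v=5: → [18,24); WM=17
i=14 t=25 v=9: → [24,30); WM=25; [12,18) fires=7 [18,24) fires=8
i=15 t=27 v=4: → [24,30); WM=25
i=16 t=27 v=5: → [24,30); WM=25
i=17 t=16 v=6: DROP (t<25-1); WM=27
i=18 t=27 v=7: → [24,30); WM=27
i=19 t=29 v=8: → [24,30); WM=27
i=20 t=32 v=4: → [30,36); WM=32; [24,30) fires=9
i=21 t=32 v=9: → [30,36); WM=32
i=22 t=29 v=4: DROP (t<32-1); WM=32
i=23 t=19 v=2: DROP (t<32-1); WM=32

17 22 23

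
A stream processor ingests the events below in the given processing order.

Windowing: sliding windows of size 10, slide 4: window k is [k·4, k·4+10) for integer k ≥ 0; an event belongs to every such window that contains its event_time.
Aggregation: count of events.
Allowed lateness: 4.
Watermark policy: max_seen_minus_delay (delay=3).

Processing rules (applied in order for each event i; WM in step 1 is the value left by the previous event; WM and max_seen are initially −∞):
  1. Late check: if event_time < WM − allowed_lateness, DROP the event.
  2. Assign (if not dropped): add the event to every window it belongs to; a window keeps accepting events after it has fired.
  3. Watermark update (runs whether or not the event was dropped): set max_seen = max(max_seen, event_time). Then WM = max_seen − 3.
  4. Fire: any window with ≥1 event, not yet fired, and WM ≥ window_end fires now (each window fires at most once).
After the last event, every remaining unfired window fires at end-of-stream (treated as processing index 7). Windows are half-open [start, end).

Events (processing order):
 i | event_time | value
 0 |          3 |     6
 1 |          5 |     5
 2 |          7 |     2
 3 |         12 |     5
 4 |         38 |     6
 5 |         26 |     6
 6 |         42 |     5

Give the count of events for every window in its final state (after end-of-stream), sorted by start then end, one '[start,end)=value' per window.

i=0 t=3 v=6: → [0,10); WM=0
i=1 t=5 v=5: → [4,14),[0,10); WM=2
i=2 t=7 v=2: → [4,14),[0,10); WM=4
i=3 t=12 v=5: → [12,22),[8,18),[4,14); WM=9
i=4 t=38 v=6: → [36,46),[32,42); WM=35; [0,10) fires=3 [4,14) fires=3 [8,18) fires=1 [12,22) fires=1
i=5 t=26 v=6: DROP (t<35-4); WM=35
i=6 t=42 v=5: → [40,50),[36,46); WM=39

[0,10)=3 [4,14)=3 [8,18)=1 [12,22)=1 [32,42)=1 [36,46)=2 [40,50)=1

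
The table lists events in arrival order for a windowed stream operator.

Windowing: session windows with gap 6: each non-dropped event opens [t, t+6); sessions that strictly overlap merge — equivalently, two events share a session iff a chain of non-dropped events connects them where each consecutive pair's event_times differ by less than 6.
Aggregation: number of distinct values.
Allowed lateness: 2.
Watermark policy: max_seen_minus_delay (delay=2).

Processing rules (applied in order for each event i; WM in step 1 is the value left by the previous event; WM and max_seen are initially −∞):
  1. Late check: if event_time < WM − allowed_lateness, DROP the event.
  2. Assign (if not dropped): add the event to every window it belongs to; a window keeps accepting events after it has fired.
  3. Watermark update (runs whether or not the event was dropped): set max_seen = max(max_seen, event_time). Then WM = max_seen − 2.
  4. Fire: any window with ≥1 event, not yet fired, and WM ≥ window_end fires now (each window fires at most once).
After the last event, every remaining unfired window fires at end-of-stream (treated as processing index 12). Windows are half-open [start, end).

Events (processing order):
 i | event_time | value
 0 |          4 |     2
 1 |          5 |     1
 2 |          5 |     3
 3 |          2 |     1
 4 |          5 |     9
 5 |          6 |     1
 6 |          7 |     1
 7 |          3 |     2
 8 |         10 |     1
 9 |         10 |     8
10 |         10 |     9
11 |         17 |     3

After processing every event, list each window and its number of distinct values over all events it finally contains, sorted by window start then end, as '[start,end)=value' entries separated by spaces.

[2,16)=5 [17,23)=1

i=0 t=4 v=2: → [4,10); WM=2
i=1 t=5 v=1: → [4,11); WM=3
i=2 t=5 v=3: → [4,11); WM=3
i=3 t=2 v=1: → [2,11); WM=3
i=4 t=5 v=9: → [2,11); WM=3
i=5 t=6 v=1: → [2,12); WM=4
i=6 t=7 v=1: → [2,13); WM=5
i=7 t=3 v=2: → [2,13); WM=5
i=8 t=10 v=1: → [2,16); WM=8
i=9 t=10 v=8: → [2,16); WM=8
i=10 t=10 v=9: → [2,16); WM=8
i=11 t=17 v=3: → [17,23); WM=15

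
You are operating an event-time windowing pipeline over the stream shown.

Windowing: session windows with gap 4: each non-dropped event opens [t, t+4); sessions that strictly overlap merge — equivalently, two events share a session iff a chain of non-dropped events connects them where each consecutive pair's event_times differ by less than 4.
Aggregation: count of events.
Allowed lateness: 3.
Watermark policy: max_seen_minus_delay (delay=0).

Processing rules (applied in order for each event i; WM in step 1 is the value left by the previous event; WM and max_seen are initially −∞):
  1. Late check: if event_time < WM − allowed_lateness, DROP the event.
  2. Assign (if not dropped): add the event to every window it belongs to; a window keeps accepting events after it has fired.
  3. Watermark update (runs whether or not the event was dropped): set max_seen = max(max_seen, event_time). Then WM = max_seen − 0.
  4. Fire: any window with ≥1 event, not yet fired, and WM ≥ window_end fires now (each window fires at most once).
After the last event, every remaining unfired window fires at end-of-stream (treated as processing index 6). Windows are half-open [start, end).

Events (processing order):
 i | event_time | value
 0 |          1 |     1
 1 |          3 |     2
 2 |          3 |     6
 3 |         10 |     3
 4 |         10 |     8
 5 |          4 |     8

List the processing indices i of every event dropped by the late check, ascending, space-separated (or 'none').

i=0 t=1 v=1: → [1,5); WM=1
i=1 t=3 v=2: → [1,7); WM=3
i=2 t=3 v=6: → [1,7); WM=3
i=3 t=10 v=3: → [10,14); WM=10
i=4 t=10 v=8: → [10,14); WM=10
i=5 t=4 v=8: DROP (t<10-3); WM=10

5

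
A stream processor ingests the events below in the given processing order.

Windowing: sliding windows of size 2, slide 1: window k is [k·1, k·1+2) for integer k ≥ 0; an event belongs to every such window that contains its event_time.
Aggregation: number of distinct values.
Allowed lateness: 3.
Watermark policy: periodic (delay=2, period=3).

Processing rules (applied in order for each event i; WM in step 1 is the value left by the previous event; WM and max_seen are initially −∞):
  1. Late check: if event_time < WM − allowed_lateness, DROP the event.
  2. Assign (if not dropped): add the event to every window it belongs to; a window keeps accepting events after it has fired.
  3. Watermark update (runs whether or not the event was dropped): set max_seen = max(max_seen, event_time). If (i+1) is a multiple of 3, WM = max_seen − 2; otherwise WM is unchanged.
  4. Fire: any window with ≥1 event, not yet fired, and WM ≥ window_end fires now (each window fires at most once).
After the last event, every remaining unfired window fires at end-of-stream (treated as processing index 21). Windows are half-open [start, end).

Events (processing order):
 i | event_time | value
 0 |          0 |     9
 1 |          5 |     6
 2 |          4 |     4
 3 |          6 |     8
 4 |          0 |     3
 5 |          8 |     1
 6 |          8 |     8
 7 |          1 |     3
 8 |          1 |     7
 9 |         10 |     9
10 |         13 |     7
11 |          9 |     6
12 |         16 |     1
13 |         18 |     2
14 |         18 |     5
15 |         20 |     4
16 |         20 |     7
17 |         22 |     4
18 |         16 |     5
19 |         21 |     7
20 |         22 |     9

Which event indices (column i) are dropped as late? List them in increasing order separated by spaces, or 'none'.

7 8 18

i=0 t=0 v=9: → [0,2); WM=−∞
i=1 t=5 v=6: → [5,7),[4,6); WM=−∞
i=2 t=4 v=4: → [4,6),[3,5); WM=3; [0,2) fires=1
i=3 t=6 v=8: → [6,8),[5,7); WM=3
i=4 t=0 v=3: → [0,2); WM=3
i=5 t=8 v=1: → [8,10),[7,9); WM=6; [3,5) fires=1 [4,6) fires=2
i=6 t=8 v=8: → [8,10),[7,9); WM=6
i=7 t=1 v=3: DROP (t<6-3); WM=6
i=8 t=1 v=7: DROP (t<6-3); WM=6
i=9 t=10 v=9: → [10,12),[9,11); WM=6
i=10 t=13 v=7: → [13,15),[12,14); WM=6
i=11 t=9 v=6: → [9,11),[8,10); WM=11; [5,7) fires=2 [6,8) fires=1 [7,9) fires=2 [8,10) fires=3 [9,11) fires=2
i=12 t=16 v=1: → [16,18),[15,17); WM=11
i=13 t=18 v=2: → [18,20),[17,19); WM=11
i=14 t=18 v=5: → [18,20),[17,19); WM=16; [10,12) fires=1 [12,14) fires=1 [13,15) fires=1
i=15 t=20 v=4: → [20,22),[19,21); WM=16
i=16 t=20 v=7: → [20,22),[19,21); WM=16
i=17 t=22 v=4: → [22,24),[21,23); WM=20; [15,17) fires=1 [16,18) fires=1 [17,19) fires=2 [18,20) fires=2
i=18 t=16 v=5: DROP (t<20-3); WM=20
i=19 t=21 v=7: → [21,23),[20,22); WM=20
i=20 t=22 v=9: → [22,24),[21,23); WM=20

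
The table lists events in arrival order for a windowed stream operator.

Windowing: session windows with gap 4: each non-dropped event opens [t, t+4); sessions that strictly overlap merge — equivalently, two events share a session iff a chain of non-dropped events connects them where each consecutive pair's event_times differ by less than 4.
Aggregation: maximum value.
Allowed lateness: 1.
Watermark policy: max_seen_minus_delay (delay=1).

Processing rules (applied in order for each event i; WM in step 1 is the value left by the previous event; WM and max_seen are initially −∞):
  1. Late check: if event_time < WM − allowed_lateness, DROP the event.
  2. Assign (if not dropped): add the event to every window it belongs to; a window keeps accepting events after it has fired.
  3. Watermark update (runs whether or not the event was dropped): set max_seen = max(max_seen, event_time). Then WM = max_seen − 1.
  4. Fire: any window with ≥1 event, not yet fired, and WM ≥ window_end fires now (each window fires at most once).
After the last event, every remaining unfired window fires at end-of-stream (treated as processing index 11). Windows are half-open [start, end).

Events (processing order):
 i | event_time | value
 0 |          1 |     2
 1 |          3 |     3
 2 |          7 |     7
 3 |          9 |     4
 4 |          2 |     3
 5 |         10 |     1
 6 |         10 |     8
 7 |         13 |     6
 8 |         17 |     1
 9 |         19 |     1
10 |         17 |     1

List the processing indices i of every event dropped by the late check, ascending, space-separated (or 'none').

i=0 t=1 v=2: → [1,5); WM=0
i=1 t=3 v=3: → [1,7); WM=2
i=2 t=7 v=7: → [7,11); WM=6
i=3 t=9 v=4: → [7,13); WM=8
i=4 t=2 v=3: DROP (t<8-1); WM=8
i=5 t=10 v=1: → [7,14); WM=9
i=6 t=10 v=8: → [7,14); WM=9
i=7 t=13 v=6: → [7,17); WM=12
i=8 t=17 v=1: → [17,21); WM=16
i=9 t=19 v=1: → [17,23); WM=18
i=10 t=17 v=1: → [17,23); WM=18

4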